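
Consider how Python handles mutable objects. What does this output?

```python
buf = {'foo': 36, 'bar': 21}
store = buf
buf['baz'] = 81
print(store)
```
{'foo': 36, 'bar': 21, 'baz': 81}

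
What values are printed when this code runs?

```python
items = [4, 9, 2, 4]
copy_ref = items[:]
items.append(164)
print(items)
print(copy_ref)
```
[4, 9, 2, 4, 164]
[4, 9, 2, 4]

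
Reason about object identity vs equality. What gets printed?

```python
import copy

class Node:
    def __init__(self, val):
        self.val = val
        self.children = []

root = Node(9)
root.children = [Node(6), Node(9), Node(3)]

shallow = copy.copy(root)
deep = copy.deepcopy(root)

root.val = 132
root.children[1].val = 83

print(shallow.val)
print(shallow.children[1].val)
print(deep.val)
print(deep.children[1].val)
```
9
83
9
9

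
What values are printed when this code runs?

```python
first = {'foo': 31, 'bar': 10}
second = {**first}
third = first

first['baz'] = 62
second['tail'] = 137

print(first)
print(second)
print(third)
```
{'foo': 31, 'bar': 10, 'baz': 62}
{'foo': 31, 'bar': 10, 'tail': 137}
{'foo': 31, 'bar': 10, 'baz': 62}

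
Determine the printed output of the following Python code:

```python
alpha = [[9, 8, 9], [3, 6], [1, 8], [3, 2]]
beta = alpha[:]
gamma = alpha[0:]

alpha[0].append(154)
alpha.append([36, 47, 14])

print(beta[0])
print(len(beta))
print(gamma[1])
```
[9, 8, 9, 154]
4
[3, 6]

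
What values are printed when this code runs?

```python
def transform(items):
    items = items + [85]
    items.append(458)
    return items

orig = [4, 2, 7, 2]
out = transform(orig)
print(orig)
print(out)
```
[4, 2, 7, 2]
[4, 2, 7, 2, 85, 458]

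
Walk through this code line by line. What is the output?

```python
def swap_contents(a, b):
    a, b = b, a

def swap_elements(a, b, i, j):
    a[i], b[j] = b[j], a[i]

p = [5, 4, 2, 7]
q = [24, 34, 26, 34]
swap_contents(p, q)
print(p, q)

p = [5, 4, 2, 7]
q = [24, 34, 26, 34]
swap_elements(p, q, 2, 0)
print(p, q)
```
[5, 4, 2, 7] [24, 34, 26, 34]
[5, 4, 24, 7] [2, 34, 26, 34]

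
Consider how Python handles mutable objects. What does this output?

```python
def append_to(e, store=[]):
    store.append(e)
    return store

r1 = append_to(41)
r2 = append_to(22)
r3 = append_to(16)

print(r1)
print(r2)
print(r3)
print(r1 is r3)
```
[41, 22, 16]
[41, 22, 16]
[41, 22, 16]
True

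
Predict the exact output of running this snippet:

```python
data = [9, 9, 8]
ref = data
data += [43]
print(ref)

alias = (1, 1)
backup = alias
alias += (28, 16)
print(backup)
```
[9, 9, 8, 43]
(1, 1)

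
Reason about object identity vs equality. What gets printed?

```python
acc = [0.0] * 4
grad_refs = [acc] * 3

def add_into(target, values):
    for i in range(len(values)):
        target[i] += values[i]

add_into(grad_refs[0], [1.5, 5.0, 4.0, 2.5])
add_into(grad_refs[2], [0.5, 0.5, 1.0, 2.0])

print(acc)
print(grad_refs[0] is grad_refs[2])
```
[2.0, 5.5, 5.0, 4.5]
True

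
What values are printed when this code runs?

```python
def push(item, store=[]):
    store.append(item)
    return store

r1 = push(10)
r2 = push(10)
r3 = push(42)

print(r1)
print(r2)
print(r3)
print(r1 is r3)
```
[10, 10, 42]
[10, 10, 42]
[10, 10, 42]
True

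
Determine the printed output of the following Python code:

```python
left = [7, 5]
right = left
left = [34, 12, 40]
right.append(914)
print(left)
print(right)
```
[34, 12, 40]
[7, 5, 914]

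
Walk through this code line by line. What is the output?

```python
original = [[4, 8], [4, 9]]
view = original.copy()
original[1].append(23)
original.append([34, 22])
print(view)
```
[[4, 8], [4, 9, 23]]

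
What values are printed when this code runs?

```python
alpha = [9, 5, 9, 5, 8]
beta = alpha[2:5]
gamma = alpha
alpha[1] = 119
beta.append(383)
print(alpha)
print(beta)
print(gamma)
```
[9, 119, 9, 5, 8]
[9, 5, 8, 383]
[9, 119, 9, 5, 8]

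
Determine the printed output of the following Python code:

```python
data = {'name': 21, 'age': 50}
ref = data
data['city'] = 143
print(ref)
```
{'name': 21, 'age': 50, 'city': 143}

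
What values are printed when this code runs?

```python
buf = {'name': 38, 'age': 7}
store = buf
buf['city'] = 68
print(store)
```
{'name': 38, 'age': 7, 'city': 68}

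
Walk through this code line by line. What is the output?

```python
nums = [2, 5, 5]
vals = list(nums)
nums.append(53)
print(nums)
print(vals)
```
[2, 5, 5, 53]
[2, 5, 5]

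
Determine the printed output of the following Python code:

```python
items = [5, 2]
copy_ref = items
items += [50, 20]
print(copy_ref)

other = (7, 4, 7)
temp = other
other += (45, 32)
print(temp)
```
[5, 2, 50, 20]
(7, 4, 7)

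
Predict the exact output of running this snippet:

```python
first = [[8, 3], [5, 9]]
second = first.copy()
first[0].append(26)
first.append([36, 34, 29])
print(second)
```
[[8, 3, 26], [5, 9]]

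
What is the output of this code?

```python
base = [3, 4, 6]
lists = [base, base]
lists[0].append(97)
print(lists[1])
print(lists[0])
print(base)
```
[3, 4, 6, 97]
[3, 4, 6, 97]
[3, 4, 6, 97]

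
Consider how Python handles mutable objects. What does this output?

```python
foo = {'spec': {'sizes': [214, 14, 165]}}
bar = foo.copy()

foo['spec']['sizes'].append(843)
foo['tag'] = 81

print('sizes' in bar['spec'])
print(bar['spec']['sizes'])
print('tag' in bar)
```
True
[214, 14, 165, 843]
False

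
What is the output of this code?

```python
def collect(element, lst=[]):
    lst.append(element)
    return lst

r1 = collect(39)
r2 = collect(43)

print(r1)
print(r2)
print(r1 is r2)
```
[39, 43]
[39, 43]
True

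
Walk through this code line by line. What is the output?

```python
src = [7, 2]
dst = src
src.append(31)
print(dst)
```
[7, 2, 31]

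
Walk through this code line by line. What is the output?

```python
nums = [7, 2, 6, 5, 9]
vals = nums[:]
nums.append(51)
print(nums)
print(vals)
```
[7, 2, 6, 5, 9, 51]
[7, 2, 6, 5, 9]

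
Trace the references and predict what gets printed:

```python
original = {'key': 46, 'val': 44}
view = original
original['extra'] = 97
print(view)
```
{'key': 46, 'val': 44, 'extra': 97}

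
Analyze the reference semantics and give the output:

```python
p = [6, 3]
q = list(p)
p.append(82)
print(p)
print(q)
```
[6, 3, 82]
[6, 3]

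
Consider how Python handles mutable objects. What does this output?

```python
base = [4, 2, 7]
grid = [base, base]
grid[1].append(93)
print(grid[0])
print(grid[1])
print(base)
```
[4, 2, 7, 93]
[4, 2, 7, 93]
[4, 2, 7, 93]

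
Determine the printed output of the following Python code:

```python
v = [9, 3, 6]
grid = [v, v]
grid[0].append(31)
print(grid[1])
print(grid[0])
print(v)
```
[9, 3, 6, 31]
[9, 3, 6, 31]
[9, 3, 6, 31]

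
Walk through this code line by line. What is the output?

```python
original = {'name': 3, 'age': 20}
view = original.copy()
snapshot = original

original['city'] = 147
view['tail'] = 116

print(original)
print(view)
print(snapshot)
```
{'name': 3, 'age': 20, 'city': 147}
{'name': 3, 'age': 20, 'tail': 116}
{'name': 3, 'age': 20, 'city': 147}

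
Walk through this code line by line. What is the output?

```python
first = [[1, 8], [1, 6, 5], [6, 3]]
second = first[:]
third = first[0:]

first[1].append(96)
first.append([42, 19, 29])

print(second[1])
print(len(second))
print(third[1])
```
[1, 6, 5, 96]
3
[1, 6, 5, 96]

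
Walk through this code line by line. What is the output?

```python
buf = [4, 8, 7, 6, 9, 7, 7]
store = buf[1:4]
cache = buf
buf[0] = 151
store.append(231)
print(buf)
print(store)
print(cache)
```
[151, 8, 7, 6, 9, 7, 7]
[8, 7, 6, 231]
[151, 8, 7, 6, 9, 7, 7]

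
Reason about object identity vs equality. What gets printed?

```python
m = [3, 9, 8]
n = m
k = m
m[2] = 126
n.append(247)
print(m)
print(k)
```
[3, 9, 126, 247]
[3, 9, 126, 247]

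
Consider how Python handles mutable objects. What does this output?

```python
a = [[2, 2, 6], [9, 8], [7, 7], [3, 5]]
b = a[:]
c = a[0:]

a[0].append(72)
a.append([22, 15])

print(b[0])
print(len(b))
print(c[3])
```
[2, 2, 6, 72]
4
[3, 5]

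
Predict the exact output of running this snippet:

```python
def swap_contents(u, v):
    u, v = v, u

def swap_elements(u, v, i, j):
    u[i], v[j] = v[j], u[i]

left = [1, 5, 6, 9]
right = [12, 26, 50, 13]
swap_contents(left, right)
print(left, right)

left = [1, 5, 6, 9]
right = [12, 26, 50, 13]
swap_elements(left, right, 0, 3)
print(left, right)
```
[1, 5, 6, 9] [12, 26, 50, 13]
[13, 5, 6, 9] [12, 26, 50, 1]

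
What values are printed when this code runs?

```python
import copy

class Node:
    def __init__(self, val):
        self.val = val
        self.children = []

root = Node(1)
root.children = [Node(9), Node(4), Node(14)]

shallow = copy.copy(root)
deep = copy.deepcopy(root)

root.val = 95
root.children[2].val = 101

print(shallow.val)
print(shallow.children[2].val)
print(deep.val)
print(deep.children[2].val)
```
1
101
1
14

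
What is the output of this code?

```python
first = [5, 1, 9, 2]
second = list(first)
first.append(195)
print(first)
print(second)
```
[5, 1, 9, 2, 195]
[5, 1, 9, 2]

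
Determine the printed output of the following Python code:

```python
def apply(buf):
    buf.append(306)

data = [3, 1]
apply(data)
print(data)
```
[3, 1, 306]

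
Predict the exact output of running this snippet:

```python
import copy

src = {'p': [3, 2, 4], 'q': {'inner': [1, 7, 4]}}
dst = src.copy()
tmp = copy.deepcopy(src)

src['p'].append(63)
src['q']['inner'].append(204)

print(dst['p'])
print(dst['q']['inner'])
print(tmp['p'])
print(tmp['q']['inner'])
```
[3, 2, 4, 63]
[1, 7, 4, 204]
[3, 2, 4]
[1, 7, 4]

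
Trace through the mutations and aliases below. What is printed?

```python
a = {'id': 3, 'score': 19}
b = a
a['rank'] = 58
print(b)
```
{'id': 3, 'score': 19, 'rank': 58}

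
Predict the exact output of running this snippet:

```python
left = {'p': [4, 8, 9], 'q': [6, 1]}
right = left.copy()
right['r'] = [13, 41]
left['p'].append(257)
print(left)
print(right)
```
{'p': [4, 8, 9, 257], 'q': [6, 1]}
{'p': [4, 8, 9, 257], 'q': [6, 1], 'r': [13, 41]}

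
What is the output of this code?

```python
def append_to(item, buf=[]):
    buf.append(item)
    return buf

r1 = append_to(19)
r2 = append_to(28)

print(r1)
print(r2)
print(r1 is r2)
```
[19, 28]
[19, 28]
True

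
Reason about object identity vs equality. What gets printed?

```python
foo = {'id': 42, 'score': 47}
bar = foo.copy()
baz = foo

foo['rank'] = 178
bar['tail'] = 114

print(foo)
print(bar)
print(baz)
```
{'id': 42, 'score': 47, 'rank': 178}
{'id': 42, 'score': 47, 'tail': 114}
{'id': 42, 'score': 47, 'rank': 178}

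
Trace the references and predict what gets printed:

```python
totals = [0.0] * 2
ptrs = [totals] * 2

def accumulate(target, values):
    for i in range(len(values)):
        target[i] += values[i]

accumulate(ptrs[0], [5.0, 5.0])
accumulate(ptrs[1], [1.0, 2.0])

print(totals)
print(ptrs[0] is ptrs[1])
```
[6.0, 7.0]
True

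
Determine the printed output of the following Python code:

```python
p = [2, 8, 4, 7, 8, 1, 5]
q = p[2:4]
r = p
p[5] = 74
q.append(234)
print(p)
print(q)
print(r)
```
[2, 8, 4, 7, 8, 74, 5]
[4, 7, 234]
[2, 8, 4, 7, 8, 74, 5]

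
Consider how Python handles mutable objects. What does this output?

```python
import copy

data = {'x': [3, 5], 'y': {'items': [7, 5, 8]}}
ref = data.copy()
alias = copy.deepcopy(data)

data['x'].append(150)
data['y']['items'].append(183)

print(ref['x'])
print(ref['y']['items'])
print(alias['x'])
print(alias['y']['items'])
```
[3, 5, 150]
[7, 5, 8, 183]
[3, 5]
[7, 5, 8]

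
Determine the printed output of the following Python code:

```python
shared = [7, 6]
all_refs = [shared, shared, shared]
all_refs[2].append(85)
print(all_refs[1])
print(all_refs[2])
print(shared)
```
[7, 6, 85]
[7, 6, 85]
[7, 6, 85]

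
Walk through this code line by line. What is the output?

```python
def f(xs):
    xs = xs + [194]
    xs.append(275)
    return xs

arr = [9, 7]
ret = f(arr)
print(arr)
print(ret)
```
[9, 7]
[9, 7, 194, 275]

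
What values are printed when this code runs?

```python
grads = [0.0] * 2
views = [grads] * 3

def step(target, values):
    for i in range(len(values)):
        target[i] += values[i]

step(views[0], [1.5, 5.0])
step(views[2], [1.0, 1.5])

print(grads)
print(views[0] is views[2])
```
[2.5, 6.5]
True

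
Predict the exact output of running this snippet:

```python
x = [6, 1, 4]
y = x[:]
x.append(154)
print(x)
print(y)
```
[6, 1, 4, 154]
[6, 1, 4]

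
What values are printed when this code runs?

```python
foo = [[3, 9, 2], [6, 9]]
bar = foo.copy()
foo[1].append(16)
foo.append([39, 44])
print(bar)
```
[[3, 9, 2], [6, 9, 16]]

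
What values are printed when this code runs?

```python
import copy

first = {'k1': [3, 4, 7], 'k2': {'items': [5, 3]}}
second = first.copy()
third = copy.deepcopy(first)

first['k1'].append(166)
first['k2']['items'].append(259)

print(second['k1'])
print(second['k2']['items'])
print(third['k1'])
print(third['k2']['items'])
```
[3, 4, 7, 166]
[5, 3, 259]
[3, 4, 7]
[5, 3]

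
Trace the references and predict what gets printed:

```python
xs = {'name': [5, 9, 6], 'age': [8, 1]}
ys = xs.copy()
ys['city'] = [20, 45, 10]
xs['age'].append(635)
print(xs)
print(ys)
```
{'name': [5, 9, 6], 'age': [8, 1, 635]}
{'name': [5, 9, 6], 'age': [8, 1, 635], 'city': [20, 45, 10]}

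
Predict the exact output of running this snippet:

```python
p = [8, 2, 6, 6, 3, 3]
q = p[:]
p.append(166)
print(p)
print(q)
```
[8, 2, 6, 6, 3, 3, 166]
[8, 2, 6, 6, 3, 3]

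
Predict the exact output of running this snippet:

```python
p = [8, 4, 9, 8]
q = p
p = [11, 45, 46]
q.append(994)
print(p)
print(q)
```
[11, 45, 46]
[8, 4, 9, 8, 994]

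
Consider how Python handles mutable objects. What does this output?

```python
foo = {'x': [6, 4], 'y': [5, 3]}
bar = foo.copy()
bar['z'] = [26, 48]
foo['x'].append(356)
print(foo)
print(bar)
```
{'x': [6, 4, 356], 'y': [5, 3]}
{'x': [6, 4, 356], 'y': [5, 3], 'z': [26, 48]}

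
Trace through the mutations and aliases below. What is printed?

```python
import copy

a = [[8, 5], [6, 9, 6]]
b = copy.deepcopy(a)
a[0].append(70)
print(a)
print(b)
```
[[8, 5, 70], [6, 9, 6]]
[[8, 5], [6, 9, 6]]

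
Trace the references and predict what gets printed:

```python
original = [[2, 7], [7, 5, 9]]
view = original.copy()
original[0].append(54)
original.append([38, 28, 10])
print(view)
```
[[2, 7, 54], [7, 5, 9]]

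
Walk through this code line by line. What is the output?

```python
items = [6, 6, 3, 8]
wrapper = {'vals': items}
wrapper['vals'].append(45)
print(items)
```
[6, 6, 3, 8, 45]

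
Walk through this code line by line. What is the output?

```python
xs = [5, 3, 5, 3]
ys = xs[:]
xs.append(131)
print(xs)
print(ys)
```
[5, 3, 5, 3, 131]
[5, 3, 5, 3]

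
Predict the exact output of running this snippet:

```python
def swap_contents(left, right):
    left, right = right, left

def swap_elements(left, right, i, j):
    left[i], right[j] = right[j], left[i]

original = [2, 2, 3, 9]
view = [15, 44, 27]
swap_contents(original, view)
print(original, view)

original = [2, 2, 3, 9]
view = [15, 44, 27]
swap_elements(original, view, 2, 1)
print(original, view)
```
[2, 2, 3, 9] [15, 44, 27]
[2, 2, 44, 9] [15, 3, 27]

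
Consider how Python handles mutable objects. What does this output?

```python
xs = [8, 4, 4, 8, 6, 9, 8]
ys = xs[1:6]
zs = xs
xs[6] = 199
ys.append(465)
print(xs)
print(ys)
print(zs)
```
[8, 4, 4, 8, 6, 9, 199]
[4, 4, 8, 6, 9, 465]
[8, 4, 4, 8, 6, 9, 199]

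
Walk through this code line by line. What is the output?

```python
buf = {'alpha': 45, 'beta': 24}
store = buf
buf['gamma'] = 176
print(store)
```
{'alpha': 45, 'beta': 24, 'gamma': 176}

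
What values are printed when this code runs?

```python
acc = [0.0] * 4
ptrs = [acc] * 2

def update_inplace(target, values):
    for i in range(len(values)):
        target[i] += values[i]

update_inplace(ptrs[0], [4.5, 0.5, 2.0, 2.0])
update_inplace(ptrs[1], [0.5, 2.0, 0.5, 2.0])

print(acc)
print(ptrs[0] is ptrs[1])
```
[5.0, 2.5, 2.5, 4.0]
True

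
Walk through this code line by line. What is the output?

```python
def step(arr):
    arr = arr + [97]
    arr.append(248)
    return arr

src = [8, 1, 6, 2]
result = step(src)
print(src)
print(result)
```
[8, 1, 6, 2]
[8, 1, 6, 2, 97, 248]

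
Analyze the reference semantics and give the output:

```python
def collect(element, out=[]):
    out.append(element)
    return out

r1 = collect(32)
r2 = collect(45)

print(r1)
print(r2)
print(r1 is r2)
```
[32, 45]
[32, 45]
True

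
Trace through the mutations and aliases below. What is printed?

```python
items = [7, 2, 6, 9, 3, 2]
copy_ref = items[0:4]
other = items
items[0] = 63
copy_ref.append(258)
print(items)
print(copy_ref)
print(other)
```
[63, 2, 6, 9, 3, 2]
[7, 2, 6, 9, 258]
[63, 2, 6, 9, 3, 2]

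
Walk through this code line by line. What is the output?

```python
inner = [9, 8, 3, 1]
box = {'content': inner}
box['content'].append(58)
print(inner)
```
[9, 8, 3, 1, 58]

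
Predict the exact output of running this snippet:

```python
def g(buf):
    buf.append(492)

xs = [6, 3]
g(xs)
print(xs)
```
[6, 3, 492]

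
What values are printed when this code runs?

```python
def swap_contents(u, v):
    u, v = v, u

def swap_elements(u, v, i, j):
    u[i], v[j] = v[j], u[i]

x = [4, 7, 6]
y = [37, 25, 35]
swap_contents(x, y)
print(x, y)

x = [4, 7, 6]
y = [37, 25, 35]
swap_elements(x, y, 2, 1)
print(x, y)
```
[4, 7, 6] [37, 25, 35]
[4, 7, 25] [37, 6, 35]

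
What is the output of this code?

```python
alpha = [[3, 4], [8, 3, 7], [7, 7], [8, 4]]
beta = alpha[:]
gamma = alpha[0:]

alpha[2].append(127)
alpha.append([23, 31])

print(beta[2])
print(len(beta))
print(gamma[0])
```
[7, 7, 127]
4
[3, 4]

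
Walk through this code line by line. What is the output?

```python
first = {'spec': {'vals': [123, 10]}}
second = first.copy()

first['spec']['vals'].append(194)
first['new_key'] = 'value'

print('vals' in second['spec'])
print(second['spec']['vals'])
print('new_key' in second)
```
True
[123, 10, 194]
False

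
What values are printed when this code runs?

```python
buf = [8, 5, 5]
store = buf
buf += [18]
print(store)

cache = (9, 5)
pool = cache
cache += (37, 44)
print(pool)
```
[8, 5, 5, 18]
(9, 5)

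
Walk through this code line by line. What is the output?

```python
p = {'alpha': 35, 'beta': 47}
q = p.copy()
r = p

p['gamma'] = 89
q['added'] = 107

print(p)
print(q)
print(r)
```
{'alpha': 35, 'beta': 47, 'gamma': 89}
{'alpha': 35, 'beta': 47, 'added': 107}
{'alpha': 35, 'beta': 47, 'gamma': 89}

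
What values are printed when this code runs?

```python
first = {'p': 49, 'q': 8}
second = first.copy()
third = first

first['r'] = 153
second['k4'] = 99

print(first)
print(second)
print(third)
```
{'p': 49, 'q': 8, 'r': 153}
{'p': 49, 'q': 8, 'k4': 99}
{'p': 49, 'q': 8, 'r': 153}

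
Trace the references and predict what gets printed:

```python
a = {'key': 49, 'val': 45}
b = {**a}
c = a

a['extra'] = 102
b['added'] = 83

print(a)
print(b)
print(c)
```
{'key': 49, 'val': 45, 'extra': 102}
{'key': 49, 'val': 45, 'added': 83}
{'key': 49, 'val': 45, 'extra': 102}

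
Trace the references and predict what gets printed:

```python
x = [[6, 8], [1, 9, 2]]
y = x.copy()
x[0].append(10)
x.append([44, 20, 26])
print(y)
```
[[6, 8, 10], [1, 9, 2]]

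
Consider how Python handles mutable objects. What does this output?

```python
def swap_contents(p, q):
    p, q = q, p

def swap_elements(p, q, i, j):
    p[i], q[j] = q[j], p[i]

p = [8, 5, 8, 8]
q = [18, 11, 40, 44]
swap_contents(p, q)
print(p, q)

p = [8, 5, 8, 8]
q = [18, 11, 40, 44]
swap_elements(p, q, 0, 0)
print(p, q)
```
[8, 5, 8, 8] [18, 11, 40, 44]
[18, 5, 8, 8] [8, 11, 40, 44]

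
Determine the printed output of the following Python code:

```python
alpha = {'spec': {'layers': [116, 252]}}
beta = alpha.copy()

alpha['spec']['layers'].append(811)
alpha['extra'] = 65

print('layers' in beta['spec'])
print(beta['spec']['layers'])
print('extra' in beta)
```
True
[116, 252, 811]
False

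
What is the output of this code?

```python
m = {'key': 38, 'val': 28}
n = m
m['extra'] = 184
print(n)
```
{'key': 38, 'val': 28, 'extra': 184}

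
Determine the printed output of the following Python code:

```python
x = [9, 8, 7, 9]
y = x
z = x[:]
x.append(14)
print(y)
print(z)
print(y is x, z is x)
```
[9, 8, 7, 9, 14]
[9, 8, 7, 9]
True False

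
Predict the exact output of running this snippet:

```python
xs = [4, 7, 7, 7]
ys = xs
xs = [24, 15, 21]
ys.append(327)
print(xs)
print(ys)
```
[24, 15, 21]
[4, 7, 7, 7, 327]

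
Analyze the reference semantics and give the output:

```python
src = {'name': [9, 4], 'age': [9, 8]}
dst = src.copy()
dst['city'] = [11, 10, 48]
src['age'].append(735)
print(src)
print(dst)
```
{'name': [9, 4], 'age': [9, 8, 735]}
{'name': [9, 4], 'age': [9, 8, 735], 'city': [11, 10, 48]}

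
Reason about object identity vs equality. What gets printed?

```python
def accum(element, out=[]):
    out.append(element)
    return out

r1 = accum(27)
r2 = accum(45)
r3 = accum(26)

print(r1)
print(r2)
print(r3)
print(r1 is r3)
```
[27, 45, 26]
[27, 45, 26]
[27, 45, 26]
True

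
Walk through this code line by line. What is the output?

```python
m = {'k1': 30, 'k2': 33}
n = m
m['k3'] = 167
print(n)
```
{'k1': 30, 'k2': 33, 'k3': 167}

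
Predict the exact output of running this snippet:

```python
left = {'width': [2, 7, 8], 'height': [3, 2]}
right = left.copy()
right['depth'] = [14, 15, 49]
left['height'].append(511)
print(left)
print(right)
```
{'width': [2, 7, 8], 'height': [3, 2, 511]}
{'width': [2, 7, 8], 'height': [3, 2, 511], 'depth': [14, 15, 49]}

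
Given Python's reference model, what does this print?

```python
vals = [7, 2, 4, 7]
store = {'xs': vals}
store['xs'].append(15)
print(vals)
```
[7, 2, 4, 7, 15]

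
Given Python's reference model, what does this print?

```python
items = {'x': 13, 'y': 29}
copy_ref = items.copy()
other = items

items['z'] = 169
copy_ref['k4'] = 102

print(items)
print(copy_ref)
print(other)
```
{'x': 13, 'y': 29, 'z': 169}
{'x': 13, 'y': 29, 'k4': 102}
{'x': 13, 'y': 29, 'z': 169}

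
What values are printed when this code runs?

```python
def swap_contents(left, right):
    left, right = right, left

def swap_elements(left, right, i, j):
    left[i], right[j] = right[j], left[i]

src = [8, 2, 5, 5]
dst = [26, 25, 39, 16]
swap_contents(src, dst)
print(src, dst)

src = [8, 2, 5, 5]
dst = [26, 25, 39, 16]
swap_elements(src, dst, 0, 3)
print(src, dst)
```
[8, 2, 5, 5] [26, 25, 39, 16]
[16, 2, 5, 5] [26, 25, 39, 8]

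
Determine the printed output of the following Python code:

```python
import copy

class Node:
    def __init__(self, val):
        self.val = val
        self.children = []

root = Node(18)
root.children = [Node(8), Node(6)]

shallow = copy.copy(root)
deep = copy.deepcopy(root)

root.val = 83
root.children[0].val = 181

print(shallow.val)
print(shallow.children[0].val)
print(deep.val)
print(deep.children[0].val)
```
18
181
18
8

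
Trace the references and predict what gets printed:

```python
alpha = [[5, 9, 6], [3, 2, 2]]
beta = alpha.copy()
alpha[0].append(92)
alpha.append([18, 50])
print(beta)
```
[[5, 9, 6, 92], [3, 2, 2]]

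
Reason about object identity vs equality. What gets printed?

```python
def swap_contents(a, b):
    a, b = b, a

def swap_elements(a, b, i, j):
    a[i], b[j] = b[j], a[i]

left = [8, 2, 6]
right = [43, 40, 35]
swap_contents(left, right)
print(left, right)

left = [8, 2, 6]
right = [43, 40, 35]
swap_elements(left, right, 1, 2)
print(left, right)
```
[8, 2, 6] [43, 40, 35]
[8, 35, 6] [43, 40, 2]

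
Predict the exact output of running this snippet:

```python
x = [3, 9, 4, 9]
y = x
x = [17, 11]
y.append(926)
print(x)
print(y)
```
[17, 11]
[3, 9, 4, 9, 926]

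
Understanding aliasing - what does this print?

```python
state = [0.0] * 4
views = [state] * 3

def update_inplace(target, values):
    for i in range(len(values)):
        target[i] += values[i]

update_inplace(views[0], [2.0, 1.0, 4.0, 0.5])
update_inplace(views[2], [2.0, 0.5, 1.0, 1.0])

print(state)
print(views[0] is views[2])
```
[4.0, 1.5, 5.0, 1.5]
True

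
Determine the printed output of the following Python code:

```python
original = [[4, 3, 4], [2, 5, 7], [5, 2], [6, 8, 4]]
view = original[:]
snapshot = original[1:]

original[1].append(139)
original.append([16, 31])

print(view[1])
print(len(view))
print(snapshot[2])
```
[2, 5, 7, 139]
4
[6, 8, 4]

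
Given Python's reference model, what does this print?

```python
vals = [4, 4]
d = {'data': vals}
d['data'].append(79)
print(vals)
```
[4, 4, 79]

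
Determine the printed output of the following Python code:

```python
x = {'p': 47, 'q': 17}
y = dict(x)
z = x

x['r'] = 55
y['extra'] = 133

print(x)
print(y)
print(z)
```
{'p': 47, 'q': 17, 'r': 55}
{'p': 47, 'q': 17, 'extra': 133}
{'p': 47, 'q': 17, 'r': 55}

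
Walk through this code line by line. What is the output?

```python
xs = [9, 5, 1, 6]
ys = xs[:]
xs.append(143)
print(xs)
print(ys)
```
[9, 5, 1, 6, 143]
[9, 5, 1, 6]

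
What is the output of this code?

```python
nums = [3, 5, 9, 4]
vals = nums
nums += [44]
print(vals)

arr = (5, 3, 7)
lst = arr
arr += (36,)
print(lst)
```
[3, 5, 9, 4, 44]
(5, 3, 7)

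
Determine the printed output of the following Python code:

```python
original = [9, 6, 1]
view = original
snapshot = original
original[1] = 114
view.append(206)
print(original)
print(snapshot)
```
[9, 114, 1, 206]
[9, 114, 1, 206]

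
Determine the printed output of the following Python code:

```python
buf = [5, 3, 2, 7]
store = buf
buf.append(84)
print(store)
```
[5, 3, 2, 7, 84]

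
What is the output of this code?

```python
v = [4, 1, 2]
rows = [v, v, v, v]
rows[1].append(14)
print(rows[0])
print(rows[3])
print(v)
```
[4, 1, 2, 14]
[4, 1, 2, 14]
[4, 1, 2, 14]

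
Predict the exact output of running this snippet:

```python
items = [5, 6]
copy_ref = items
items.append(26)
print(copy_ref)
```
[5, 6, 26]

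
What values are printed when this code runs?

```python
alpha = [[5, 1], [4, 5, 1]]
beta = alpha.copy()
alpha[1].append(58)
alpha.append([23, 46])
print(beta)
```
[[5, 1], [4, 5, 1, 58]]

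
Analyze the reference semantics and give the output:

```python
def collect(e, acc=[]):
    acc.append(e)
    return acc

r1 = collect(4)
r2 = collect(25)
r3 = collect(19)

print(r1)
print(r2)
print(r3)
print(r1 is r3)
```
[4, 25, 19]
[4, 25, 19]
[4, 25, 19]
True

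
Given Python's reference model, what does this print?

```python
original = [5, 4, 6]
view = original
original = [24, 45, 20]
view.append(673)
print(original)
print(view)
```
[24, 45, 20]
[5, 4, 6, 673]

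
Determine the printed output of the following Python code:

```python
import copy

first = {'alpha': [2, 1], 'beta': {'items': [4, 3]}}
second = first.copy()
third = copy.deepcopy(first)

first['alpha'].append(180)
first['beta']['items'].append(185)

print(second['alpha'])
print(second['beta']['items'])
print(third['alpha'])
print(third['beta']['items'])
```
[2, 1, 180]
[4, 3, 185]
[2, 1]
[4, 3]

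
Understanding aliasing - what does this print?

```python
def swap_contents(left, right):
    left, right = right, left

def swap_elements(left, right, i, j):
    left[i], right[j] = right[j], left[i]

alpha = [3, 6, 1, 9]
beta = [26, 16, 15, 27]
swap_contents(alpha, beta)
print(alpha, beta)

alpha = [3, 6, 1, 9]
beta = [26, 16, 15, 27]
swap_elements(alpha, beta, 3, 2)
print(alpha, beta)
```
[3, 6, 1, 9] [26, 16, 15, 27]
[3, 6, 1, 15] [26, 16, 9, 27]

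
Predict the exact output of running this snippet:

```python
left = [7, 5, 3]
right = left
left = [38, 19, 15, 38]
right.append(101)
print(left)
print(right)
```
[38, 19, 15, 38]
[7, 5, 3, 101]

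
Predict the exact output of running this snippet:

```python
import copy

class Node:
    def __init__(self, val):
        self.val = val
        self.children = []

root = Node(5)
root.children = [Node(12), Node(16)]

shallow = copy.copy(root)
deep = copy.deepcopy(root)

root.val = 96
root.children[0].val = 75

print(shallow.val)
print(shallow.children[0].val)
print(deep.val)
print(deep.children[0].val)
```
5
75
5
12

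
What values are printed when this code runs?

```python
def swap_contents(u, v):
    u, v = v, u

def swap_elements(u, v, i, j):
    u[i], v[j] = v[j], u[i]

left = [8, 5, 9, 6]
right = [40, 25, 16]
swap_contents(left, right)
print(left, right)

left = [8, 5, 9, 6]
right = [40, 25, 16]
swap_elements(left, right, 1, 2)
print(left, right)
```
[8, 5, 9, 6] [40, 25, 16]
[8, 16, 9, 6] [40, 25, 5]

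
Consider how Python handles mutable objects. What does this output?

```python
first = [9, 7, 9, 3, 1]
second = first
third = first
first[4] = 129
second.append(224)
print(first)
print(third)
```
[9, 7, 9, 3, 129, 224]
[9, 7, 9, 3, 129, 224]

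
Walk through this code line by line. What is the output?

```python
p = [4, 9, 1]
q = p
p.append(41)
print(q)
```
[4, 9, 1, 41]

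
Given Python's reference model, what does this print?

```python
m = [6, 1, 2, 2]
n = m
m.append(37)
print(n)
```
[6, 1, 2, 2, 37]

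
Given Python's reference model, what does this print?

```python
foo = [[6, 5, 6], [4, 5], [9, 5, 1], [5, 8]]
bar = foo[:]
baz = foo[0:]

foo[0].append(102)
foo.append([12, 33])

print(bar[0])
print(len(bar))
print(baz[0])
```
[6, 5, 6, 102]
4
[6, 5, 6, 102]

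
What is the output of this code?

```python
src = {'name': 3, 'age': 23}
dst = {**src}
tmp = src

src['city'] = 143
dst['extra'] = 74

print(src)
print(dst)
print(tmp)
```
{'name': 3, 'age': 23, 'city': 143}
{'name': 3, 'age': 23, 'extra': 74}
{'name': 3, 'age': 23, 'city': 143}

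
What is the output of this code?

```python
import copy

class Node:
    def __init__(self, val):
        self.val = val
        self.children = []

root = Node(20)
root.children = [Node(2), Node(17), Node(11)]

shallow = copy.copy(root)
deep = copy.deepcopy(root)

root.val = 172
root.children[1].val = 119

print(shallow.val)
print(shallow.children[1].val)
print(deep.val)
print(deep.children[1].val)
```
20
119
20
17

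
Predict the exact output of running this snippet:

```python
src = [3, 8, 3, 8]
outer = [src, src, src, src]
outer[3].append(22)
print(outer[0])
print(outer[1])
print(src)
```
[3, 8, 3, 8, 22]
[3, 8, 3, 8, 22]
[3, 8, 3, 8, 22]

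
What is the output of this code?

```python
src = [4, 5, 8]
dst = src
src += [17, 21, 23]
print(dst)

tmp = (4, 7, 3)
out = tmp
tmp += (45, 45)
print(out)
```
[4, 5, 8, 17, 21, 23]
(4, 7, 3)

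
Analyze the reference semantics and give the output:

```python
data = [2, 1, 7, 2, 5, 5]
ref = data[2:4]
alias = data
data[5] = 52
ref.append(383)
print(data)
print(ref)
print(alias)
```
[2, 1, 7, 2, 5, 52]
[7, 2, 383]
[2, 1, 7, 2, 5, 52]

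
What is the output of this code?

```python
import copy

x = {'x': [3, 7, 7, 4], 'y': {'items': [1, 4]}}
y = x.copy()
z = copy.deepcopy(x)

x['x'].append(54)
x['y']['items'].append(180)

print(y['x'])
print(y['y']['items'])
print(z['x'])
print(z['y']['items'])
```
[3, 7, 7, 4, 54]
[1, 4, 180]
[3, 7, 7, 4]
[1, 4]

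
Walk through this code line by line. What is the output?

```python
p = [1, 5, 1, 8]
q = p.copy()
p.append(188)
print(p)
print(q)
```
[1, 5, 1, 8, 188]
[1, 5, 1, 8]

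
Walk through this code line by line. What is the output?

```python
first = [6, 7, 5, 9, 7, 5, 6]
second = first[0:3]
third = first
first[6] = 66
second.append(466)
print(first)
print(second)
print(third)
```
[6, 7, 5, 9, 7, 5, 66]
[6, 7, 5, 466]
[6, 7, 5, 9, 7, 5, 66]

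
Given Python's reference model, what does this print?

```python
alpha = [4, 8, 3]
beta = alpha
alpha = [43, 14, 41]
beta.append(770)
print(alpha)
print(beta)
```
[43, 14, 41]
[4, 8, 3, 770]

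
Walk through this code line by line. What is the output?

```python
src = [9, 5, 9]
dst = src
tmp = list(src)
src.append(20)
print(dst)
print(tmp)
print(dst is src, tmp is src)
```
[9, 5, 9, 20]
[9, 5, 9]
True False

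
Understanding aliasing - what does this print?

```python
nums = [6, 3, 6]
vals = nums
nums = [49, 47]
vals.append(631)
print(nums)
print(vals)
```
[49, 47]
[6, 3, 6, 631]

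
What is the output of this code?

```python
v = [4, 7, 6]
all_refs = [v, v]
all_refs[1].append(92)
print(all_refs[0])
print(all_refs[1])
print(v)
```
[4, 7, 6, 92]
[4, 7, 6, 92]
[4, 7, 6, 92]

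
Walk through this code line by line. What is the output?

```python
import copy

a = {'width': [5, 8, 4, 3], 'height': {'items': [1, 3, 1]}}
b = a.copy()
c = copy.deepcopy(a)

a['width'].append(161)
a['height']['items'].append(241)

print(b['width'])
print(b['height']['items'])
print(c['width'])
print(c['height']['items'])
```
[5, 8, 4, 3, 161]
[1, 3, 1, 241]
[5, 8, 4, 3]
[1, 3, 1]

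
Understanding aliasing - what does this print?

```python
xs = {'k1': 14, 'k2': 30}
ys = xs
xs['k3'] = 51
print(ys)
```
{'k1': 14, 'k2': 30, 'k3': 51}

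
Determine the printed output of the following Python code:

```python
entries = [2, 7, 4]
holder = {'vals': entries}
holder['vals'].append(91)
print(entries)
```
[2, 7, 4, 91]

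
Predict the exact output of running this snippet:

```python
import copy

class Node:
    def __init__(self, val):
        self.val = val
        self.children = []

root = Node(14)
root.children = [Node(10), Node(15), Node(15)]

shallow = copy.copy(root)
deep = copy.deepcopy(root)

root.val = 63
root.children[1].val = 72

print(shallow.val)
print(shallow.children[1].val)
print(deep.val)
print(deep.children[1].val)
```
14
72
14
15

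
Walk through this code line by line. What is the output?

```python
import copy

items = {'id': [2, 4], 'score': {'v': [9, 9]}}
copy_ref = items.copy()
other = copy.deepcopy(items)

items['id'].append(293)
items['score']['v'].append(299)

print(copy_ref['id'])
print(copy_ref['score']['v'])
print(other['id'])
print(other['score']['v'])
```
[2, 4, 293]
[9, 9, 299]
[2, 4]
[9, 9]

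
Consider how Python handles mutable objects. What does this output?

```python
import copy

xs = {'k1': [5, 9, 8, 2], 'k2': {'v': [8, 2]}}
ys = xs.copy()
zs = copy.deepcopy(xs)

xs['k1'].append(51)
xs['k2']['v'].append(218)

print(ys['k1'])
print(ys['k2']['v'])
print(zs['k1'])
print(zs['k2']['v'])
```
[5, 9, 8, 2, 51]
[8, 2, 218]
[5, 9, 8, 2]
[8, 2]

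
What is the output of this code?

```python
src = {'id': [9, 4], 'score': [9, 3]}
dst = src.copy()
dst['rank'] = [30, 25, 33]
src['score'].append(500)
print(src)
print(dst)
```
{'id': [9, 4], 'score': [9, 3, 500]}
{'id': [9, 4], 'score': [9, 3, 500], 'rank': [30, 25, 33]}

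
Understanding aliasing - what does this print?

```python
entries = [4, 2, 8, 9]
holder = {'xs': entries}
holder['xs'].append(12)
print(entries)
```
[4, 2, 8, 9, 12]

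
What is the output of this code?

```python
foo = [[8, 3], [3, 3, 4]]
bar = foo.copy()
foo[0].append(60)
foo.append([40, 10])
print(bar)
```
[[8, 3, 60], [3, 3, 4]]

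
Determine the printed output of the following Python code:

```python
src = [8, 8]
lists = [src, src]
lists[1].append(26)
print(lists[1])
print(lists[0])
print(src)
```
[8, 8, 26]
[8, 8, 26]
[8, 8, 26]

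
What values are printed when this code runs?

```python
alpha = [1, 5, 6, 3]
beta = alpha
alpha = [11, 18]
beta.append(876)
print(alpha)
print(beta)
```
[11, 18]
[1, 5, 6, 3, 876]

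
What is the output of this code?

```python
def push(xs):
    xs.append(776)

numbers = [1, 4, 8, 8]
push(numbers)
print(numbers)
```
[1, 4, 8, 8, 776]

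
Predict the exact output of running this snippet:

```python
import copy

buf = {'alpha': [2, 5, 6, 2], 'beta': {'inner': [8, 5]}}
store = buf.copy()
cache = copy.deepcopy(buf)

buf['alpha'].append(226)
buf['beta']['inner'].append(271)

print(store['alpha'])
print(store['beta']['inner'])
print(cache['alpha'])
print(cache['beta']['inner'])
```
[2, 5, 6, 2, 226]
[8, 5, 271]
[2, 5, 6, 2]
[8, 5]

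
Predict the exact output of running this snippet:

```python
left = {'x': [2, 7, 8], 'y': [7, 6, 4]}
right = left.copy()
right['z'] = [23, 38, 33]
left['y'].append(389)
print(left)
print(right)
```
{'x': [2, 7, 8], 'y': [7, 6, 4, 389]}
{'x': [2, 7, 8], 'y': [7, 6, 4, 389], 'z': [23, 38, 33]}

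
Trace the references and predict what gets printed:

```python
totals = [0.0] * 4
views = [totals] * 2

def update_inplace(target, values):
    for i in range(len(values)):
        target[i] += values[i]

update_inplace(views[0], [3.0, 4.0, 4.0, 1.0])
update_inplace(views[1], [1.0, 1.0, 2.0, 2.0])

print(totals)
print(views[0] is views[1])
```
[4.0, 5.0, 6.0, 3.0]
True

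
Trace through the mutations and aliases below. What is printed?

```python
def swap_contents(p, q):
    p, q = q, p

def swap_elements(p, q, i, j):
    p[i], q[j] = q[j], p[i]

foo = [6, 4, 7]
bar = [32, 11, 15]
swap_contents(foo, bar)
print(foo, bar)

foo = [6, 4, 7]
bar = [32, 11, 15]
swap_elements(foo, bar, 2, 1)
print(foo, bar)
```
[6, 4, 7] [32, 11, 15]
[6, 4, 11] [32, 7, 15]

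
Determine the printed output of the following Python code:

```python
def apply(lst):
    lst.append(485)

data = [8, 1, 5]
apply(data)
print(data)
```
[8, 1, 5, 485]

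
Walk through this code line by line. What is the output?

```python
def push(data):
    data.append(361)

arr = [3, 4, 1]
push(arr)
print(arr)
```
[3, 4, 1, 361]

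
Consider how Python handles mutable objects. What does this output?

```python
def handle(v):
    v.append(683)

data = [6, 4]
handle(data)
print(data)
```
[6, 4, 683]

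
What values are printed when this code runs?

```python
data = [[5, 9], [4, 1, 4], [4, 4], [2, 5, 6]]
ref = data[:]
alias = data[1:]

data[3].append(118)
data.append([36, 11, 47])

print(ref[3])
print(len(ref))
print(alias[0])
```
[2, 5, 6, 118]
4
[4, 1, 4]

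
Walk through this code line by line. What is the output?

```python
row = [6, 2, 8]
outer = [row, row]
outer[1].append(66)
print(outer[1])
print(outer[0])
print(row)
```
[6, 2, 8, 66]
[6, 2, 8, 66]
[6, 2, 8, 66]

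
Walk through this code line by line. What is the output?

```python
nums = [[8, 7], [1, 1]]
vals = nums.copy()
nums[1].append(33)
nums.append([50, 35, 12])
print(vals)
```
[[8, 7], [1, 1, 33]]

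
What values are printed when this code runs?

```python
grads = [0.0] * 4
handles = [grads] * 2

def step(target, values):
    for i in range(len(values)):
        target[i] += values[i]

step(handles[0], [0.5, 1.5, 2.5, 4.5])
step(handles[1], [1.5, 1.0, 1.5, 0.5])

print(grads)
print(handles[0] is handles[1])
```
[2.0, 2.5, 4.0, 5.0]
True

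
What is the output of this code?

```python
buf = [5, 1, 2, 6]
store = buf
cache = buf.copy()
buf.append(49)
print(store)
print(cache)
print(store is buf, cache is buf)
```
[5, 1, 2, 6, 49]
[5, 1, 2, 6]
True False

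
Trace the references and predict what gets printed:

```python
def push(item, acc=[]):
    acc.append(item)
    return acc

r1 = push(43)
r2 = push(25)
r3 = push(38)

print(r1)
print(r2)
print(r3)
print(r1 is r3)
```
[43, 25, 38]
[43, 25, 38]
[43, 25, 38]
True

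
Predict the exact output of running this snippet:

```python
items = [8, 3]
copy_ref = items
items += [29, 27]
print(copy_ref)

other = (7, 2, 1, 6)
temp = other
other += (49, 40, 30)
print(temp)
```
[8, 3, 29, 27]
(7, 2, 1, 6)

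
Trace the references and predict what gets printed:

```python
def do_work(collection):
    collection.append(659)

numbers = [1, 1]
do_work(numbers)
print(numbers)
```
[1, 1, 659]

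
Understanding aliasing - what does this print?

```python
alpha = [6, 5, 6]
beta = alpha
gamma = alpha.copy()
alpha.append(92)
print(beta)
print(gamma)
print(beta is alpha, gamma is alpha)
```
[6, 5, 6, 92]
[6, 5, 6]
True False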